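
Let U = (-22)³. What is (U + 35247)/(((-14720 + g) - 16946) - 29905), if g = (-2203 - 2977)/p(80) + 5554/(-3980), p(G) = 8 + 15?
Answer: -1125896230/2828476741 ≈ -0.39806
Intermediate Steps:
p(G) = 23
U = -10648
g = -10372071/45770 (g = (-2203 - 2977)/23 + 5554/(-3980) = -5180*1/23 + 5554*(-1/3980) = -5180/23 - 2777/1990 = -10372071/45770 ≈ -226.61)
(U + 35247)/(((-14720 + g) - 16946) - 29905) = (-10648 + 35247)/(((-14720 - 10372071/45770) - 16946) - 29905) = 24599/((-684106471/45770 - 16946) - 29905) = 24599/(-1459724891/45770 - 29905) = 24599/(-2828476741/45770) = 24599*(-45770/2828476741) = -1125896230/2828476741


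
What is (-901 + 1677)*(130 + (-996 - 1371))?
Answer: -1735912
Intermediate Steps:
(-901 + 1677)*(130 + (-996 - 1371)) = 776*(130 - 2367) = 776*(-2237) = -1735912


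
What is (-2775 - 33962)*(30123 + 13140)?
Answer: -1589352831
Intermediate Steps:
(-2775 - 33962)*(30123 + 13140) = -36737*43263 = -1589352831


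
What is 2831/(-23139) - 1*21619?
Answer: -500244872/23139 ≈ -21619.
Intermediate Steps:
2831/(-23139) - 1*21619 = 2831*(-1/23139) - 21619 = -2831/23139 - 21619 = -500244872/23139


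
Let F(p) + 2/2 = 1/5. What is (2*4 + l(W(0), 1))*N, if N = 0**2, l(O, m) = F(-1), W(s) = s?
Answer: 0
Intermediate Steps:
F(p) = -4/5 (F(p) = -1 + 1/5 = -4/5)
l(O, m) = -4/5
N = 0
(2*4 + l(W(0), 1))*N = (2*4 - 4/5)*0 = (8 - 4/5)*0 = (36/5)*0 = 0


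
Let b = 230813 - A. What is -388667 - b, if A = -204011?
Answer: -823491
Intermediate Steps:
b = 434824 (b = 230813 - 1*(-204011) = 230813 + 204011 = 434824)
-388667 - b = -388667 - 1*434824 = -388667 - 434824 = -823491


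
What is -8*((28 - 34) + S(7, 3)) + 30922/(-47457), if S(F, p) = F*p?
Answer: -5725762/47457 ≈ -120.65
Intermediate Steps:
-8*((28 - 34) + S(7, 3)) + 30922/(-47457) = -8*((28 - 34) + 7*3) + 30922/(-47457) = -8*(-6 + 21) + 30922*(-1/47457) = -8*15 - 30922/47457 = -120 - 30922/47457 = -5725762/47457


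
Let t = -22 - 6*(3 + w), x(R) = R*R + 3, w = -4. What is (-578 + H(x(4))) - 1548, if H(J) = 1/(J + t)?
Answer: -6377/3 ≈ -2125.7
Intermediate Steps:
x(R) = 3 + R² (x(R) = R² + 3 = 3 + R²)
t = -16 (t = -22 - 6*(3 - 4) = -22 - 6*(-1) = -22 - 1*(-6) = -22 + 6 = -16)
H(J) = 1/(-16 + J) (H(J) = 1/(J - 16) = 1/(-16 + J))
(-578 + H(x(4))) - 1548 = (-578 + 1/(-16 + (3 + 4²))) - 1548 = (-578 + 1/(-16 + (3 + 16))) - 1548 = (-578 + 1/(-16 + 19)) - 1548 = (-578 + 1/3) - 1548 = (-578 + ⅓) - 1548 = -1733/3 - 1548 = -6377/3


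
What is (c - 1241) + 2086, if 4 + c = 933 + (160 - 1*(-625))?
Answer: 2559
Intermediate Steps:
c = 1714 (c = -4 + (933 + (160 - 1*(-625))) = -4 + (933 + (160 + 625)) = -4 + (933 + 785) = -4 + 1718 = 1714)
(c - 1241) + 2086 = (1714 - 1241) + 2086 = 473 + 2086 = 2559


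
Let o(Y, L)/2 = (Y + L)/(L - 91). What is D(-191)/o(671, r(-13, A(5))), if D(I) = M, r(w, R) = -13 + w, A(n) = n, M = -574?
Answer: 11193/215 ≈ 52.060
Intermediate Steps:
D(I) = -574
o(Y, L) = 2*(L + Y)/(-91 + L) (o(Y, L) = 2*((Y + L)/(L - 91)) = 2*((L + Y)/(-91 + L)) = 2*(L + Y)/(-91 + L))
D(-191)/o(671, r(-13, A(5))) = -574*(-91 + (-13 - 13))/(2*((-13 - 13) + 671)) = -574*(-91 - 26)/(2*(-26 + 671)) = -574/(2*645/(-117)) = -574/(2*(-1/117)*645) = -574/(-430/39) = -574*(-39/430) = 11193/215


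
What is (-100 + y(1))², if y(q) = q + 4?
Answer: 9025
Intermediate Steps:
y(q) = 4 + q
(-100 + y(1))² = (-100 + (4 + 1))² = (-100 + 5)² = (-95)² = 9025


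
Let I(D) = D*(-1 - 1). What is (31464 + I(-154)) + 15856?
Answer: 47628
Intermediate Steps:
I(D) = -2*D (I(D) = D*(-2) = -2*D)
(31464 + I(-154)) + 15856 = (31464 - 2*(-154)) + 15856 = (31464 + 308) + 15856 = 31772 + 15856 = 47628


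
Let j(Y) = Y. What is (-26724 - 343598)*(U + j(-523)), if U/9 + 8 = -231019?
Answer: 770183104652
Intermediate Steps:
U = -2079243 (U = -72 + 9*(-231019) = -72 - 2079171 = -2079243)
(-26724 - 343598)*(U + j(-523)) = (-26724 - 343598)*(-2079243 - 523) = -370322*(-2079766) = 770183104652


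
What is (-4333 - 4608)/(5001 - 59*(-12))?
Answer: -8941/5709 ≈ -1.5661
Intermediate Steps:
(-4333 - 4608)/(5001 - 59*(-12)) = -8941/(5001 + 708) = -8941/5709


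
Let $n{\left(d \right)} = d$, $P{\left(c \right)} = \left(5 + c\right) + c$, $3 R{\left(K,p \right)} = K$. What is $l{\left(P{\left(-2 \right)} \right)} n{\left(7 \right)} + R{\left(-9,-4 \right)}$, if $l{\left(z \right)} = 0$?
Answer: $-3$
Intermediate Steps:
$R{\left(K,p \right)} = \frac{K}{3}$
$P{\left(c \right)} = 5 + 2 c$
$l{\left(P{\left(-2 \right)} \right)} n{\left(7 \right)} + R{\left(-9,-4 \right)} = 0 \cdot 7 + \frac{1}{3} \left(-9\right) = 0 - 3 = -3$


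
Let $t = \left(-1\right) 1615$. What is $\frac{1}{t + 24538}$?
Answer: $\frac{1}{22923} \approx 4.3624 \cdot 10^{-5}$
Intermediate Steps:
$t = -1615$
$\frac{1}{t + 24538} = \frac{1}{-1615 + 24538} = \frac{1}{22923}$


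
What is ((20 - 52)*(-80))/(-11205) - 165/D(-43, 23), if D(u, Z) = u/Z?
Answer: 8482579/96363 ≈ 88.027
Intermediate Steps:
((20 - 52)*(-80))/(-11205) - 165/D(-43, 23) = ((20 - 52)*(-80))/(-11205) - 165/((-43/23)) = -32*(-80)*(-1/11205) - 165/((-43*1/23)) = 2560*(-1/11205) - 165/(-43/23) = -512/2241 - 165*(-23/43) = -512/2241 + 3795/43 = 8482579/96363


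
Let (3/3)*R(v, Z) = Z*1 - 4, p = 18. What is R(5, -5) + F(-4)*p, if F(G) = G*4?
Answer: -297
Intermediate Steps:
R(v, Z) = -4 + Z (R(v, Z) = Z*1 - 4 = Z - 4 = -4 + Z)
F(G) = 4*G
R(5, -5) + F(-4)*p = (-4 - 5) + (4*(-4))*18 = -9 - 16*18 = -9 - 288 = -297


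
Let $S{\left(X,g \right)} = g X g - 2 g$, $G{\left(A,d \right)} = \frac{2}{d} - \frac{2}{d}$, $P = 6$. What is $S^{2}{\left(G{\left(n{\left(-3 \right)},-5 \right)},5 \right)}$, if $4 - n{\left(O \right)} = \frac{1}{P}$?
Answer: $100$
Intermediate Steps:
$n{\left(O \right)} = \frac{23}{6}$ ($n{\left(O \right)} = 4 - \frac{1}{6} = \frac{23}{6}$)
$G{\left(A,d \right)} = 0$
$S{\left(X,g \right)} = - 2 g + X g^{2}$ ($S{\left(X,g \right)} = X g g - 2 g = X g^{2} - 2 g = - 2 g + X g^{2}$)
$S^{2}{\left(G{\left(n{\left(-3 \right)},-5 \right)},5 \right)} = \left(5 \left(-2 + 0 \cdot 5\right)\right)^{2} = \left(5 \left(-2 + 0\right)\right)^{2} = \left(5 \left(-2\right)\right)^{2} = \left(-10\right)^{2} = 100$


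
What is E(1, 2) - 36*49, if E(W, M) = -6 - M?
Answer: -1772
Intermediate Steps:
E(1, 2) - 36*49 = (-6 - 1*2) - 36*49 = (-6 - 2) - 1764 = -8 - 1764 = -1772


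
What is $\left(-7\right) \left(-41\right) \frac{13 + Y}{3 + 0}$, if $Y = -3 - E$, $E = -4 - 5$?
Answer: $\frac{5453}{3} \approx 1817.7$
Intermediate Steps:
$E = -9$ ($E = -4 - 5 = -9$)
$Y = 6$ ($Y = -3 - -9 = -3 + 9 = 6$)
$\left(-7\right) \left(-41\right) \frac{13 + Y}{3 + 0} = \left(-7\right) \left(-41\right) \frac{13 + 6}{3 + 0} = 287 \cdot \frac{19}{3} = \frac{5453}{3}$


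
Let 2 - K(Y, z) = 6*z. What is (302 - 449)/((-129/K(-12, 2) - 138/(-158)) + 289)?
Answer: -116130/239191 ≈ -0.48551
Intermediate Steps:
K(Y, z) = 2 - 6*z
(302 - 449)/((-129/K(-12, 2) - 138/(-158)) + 289) = (302 - 449)/((-129/(2 - 6*2) - 138/(-158)) + 289) = -147/((-129/(2 - 12) - 138*(-1/158)) + 289) = -147/((-129/(-10) + 69/79) + 289) = -147/((-129*(-1/10) + 69/79) + 289) = -147/((129/10 + 69/79) + 289) = -147/(10881/790 + 289) = -147/239191/790 = -147*790/239191 = -116130/239191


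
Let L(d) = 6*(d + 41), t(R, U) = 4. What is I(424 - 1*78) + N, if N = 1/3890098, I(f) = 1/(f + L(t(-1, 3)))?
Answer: 1945357/1198150184 ≈ 0.0016236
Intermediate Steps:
L(d) = 246 + 6*d (L(d) = 6*(41 + d) = 246 + 6*d)
I(f) = 1/(270 + f) (I(f) = 1/(f + (246 + 6*4)) = 1/(f + (246 + 24)) = 1/(f + 270) = 1/(270 + f))
N = 1/3890098 ≈ 2.5706e-7
I(424 - 1*78) + N = 1/(270 + (424 - 1*78)) + 1/3890098 = 1/(270 + (424 - 78)) + 1/3890098 = 1/(270 + 346) + 1/3890098 = 1/616 + 1/3890098 = 1945357/1198150184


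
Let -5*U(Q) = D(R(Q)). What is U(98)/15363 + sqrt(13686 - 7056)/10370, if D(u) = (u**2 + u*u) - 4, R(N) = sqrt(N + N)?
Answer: -388/76815 + sqrt(6630)/10370 ≈ 0.0028009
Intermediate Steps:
R(N) = sqrt(2)*sqrt(N) (R(N) = sqrt(2*N) = sqrt(2)*sqrt(N))
D(u) = -4 + 2*u**2 (D(u) = (u**2 + u**2) - 4 = 2*u**2 - 4 = -4 + 2*u**2)
U(Q) = 4/5 - 4*Q/5 (U(Q) = -(-4 + 2*(sqrt(2)*sqrt(Q))**2)/5 = -(-4 + 2*(2*Q))/5 = -(-4 + 4*Q)/5 = 4/5 - 4*Q/5)
U(98)/15363 + sqrt(13686 - 7056)/10370 = (4/5 - 4/5*98)/15363 + sqrt(13686 - 7056)/10370 = (4/5 - 392/5)*(1/15363) + sqrt(6630)*(1/10370) = -388/5*1/15363 + sqrt(6630)/10370 = -388/76815 + sqrt(6630)/10370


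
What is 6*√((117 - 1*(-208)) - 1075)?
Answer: 30*I*√30 ≈ 164.32*I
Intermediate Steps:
6*√((117 - 1*(-208)) - 1075) = 6*√((117 + 208) - 1075) = 6*√(325 - 1075) = 6*√(-750) = 6*(5*I*√30) = 30*I*√30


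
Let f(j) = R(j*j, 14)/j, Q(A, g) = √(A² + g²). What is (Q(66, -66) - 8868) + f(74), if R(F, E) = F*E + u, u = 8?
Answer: -289780/37 + 66*√2 ≈ -7738.6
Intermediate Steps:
R(F, E) = 8 + E*F (R(F, E) = F*E + 8 = E*F + 8 = 8 + E*F)
f(j) = (8 + 14*j²)/j (f(j) = (8 + 14*(j*j))/j = (8 + 14*j²)/j)
(Q(66, -66) - 8868) + f(74) = (√(66² + (-66)²) - 8868) + (8/74 + 14*74) = (√(4356 + 4356) - 8868) + (8*(1/74) + 1036) = (√8712 - 8868) + (4/37 + 1036) = (66*√2 - 8868) + 38336/37 = (-8868 + 66*√2) + 38336/37 = -289780/37 + 66*√2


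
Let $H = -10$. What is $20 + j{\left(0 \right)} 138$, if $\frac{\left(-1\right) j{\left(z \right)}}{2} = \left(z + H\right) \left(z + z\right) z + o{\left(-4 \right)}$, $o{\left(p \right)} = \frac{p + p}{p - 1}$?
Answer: $- \frac{2108}{5} \approx -421.6$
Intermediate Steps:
$o{\left(p \right)} = \frac{2 p}{-1 + p}$
$j{\left(z \right)} = - \frac{16}{5} - 4 z^{2} \left(-10 + z\right)$ ($j{\left(z \right)} = - 2 \left(\left(z - 10\right) \left(z + z\right) z + 2 \left(-4\right) \frac{1}{-1 - 4}\right) = - 2 \left(\left(-10 + z\right) 2 z z + 2 \left(-4\right) \frac{1}{-5}\right) = - 2 \left(2 z \left(-10 + z\right) z + 2 \left(-4\right) \left(- \frac{1}{5}\right)\right) = - 2 \left(2 z^{2} \left(-10 + z\right) + \frac{8}{5}\right) = - 2 \left(\frac{8}{5} + 2 z^{2} \left(-10 + z\right)\right) = - \frac{16}{5} - 4 z^{2} \left(-10 + z\right)$)
$20 + j{\left(0 \right)} 138 = 20 + \left(- \frac{16}{5} - 4 \cdot 0^{3} + 40 \cdot 0^{2}\right) 138 = 20 + \left(- \frac{16}{5} - 0 + 40 \cdot 0\right) 138 = 20 + \left(- \frac{16}{5} + 0 + 0\right) 138 = 20 - \frac{2208}{5} = - \frac{2108}{5}$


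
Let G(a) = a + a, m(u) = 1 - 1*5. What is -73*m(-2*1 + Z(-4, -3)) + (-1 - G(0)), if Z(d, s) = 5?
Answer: 291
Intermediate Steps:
m(u) = -4 (m(u) = 1 - 5 = -4)
G(a) = 2*a
-73*m(-2*1 + Z(-4, -3)) + (-1 - G(0)) = -73*(-4) + (-1 - 2*0) = 292 + (-1 - 1*0) = 292 + (-1 + 0) = 292 - 1 = 291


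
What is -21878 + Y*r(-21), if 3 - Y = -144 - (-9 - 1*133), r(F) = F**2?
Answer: -19673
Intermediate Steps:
Y = 5 (Y = 3 - (-144 - (-9 - 1*133)) = 3 - (-144 - (-9 - 133)) = 3 - (-144 - 1*(-142)) = 3 - (-144 + 142) = 3 - 1*(-2) = 3 + 2 = 5)
-21878 + Y*r(-21) = -21878 + 5*(-21)**2 = -21878 + 5*441 = -21878 + 2205 = -19673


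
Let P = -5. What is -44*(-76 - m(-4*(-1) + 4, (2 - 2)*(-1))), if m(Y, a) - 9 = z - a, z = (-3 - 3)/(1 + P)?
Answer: 3806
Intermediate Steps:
z = 3/2 (z = (-3 - 3)/(1 - 5) = -6/(-4) = -6*(-1/4) = 3/2 ≈ 1.5000)
m(Y, a) = 21/2 - a (m(Y, a) = 9 + (3/2 - a) = 21/2 - a)
-44*(-76 - m(-4*(-1) + 4, (2 - 2)*(-1))) = -44*(-76 - (21/2 - (2 - 2)*(-1))) = -44*(-76 - (21/2 - 0*(-1))) = -44*(-76 - (21/2 - 1*0)) = -44*(-76 - (21/2 + 0)) = -44*(-76 - 1*21/2) = -44*(-76 - 21/2) = -44*(-173/2) = 3806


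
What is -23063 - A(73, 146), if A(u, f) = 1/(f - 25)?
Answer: -2790624/121 ≈ -23063.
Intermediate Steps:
A(u, f) = 1/(-25 + f)
-23063 - A(73, 146) = -23063 - 1/(-25 + 146) = -23063 - 1/121 = -2790624/121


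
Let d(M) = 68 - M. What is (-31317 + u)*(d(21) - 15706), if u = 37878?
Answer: -102738699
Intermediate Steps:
(-31317 + u)*(d(21) - 15706) = (-31317 + 37878)*((68 - 1*21) - 15706) = 6561*((68 - 21) - 15706) = 6561*(47 - 15706) = 6561*(-15659) = -102738699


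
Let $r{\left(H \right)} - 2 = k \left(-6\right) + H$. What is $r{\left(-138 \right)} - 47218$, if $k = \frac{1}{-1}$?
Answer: $-47348$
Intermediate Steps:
$k = -1$
$r{\left(H \right)} = 8 + H$ ($r{\left(H \right)} = 2 + \left(\left(-1\right) \left(-6\right) + H\right) = 2 + \left(6 + H\right) = 8 + H$)
$r{\left(-138 \right)} - 47218 = \left(8 - 138\right) - 47218 = -130 - 47218 = -47348$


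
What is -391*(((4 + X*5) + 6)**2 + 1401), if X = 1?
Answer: -635766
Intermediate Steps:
-391*(((4 + X*5) + 6)**2 + 1401) = -391*(((4 + 1*5) + 6)**2 + 1401) = -391*(((4 + 5) + 6)**2 + 1401) = -391*((9 + 6)**2 + 1401) = -391*(15**2 + 1401) = -391*(225 + 1401) = -391*1626 = -635766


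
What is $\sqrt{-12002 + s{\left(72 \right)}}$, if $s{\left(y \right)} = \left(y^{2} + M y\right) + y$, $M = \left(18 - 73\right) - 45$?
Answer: $i \sqrt{13946} \approx 118.09 i$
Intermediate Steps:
$M = -100$ ($M = -55 - 45 = -100$)
$s{\left(y \right)} = y^{2} - 99 y$ ($s{\left(y \right)} = \left(y^{2} - 100 y\right) + y = y^{2} - 99 y$)
$\sqrt{-12002 + s{\left(72 \right)}} = \sqrt{-12002 + 72 \left(-99 + 72\right)} = \sqrt{-12002 + 72 \left(-27\right)} = \sqrt{-12002 - 1944} = \sqrt{-13946} = i \sqrt{13946}$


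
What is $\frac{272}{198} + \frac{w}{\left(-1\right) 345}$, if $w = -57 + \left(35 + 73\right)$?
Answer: $\frac{13957}{11385} \approx 1.2259$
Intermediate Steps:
$w = 51$ ($w = -57 + 108 = 51$)
$\frac{272}{198} + \frac{w}{\left(-1\right) 345} = \frac{272}{198} + \frac{51}{\left(-1\right) 345} = 272 \cdot \frac{1}{198} + \frac{51}{-345} = \frac{136}{99} + 51 \left(- \frac{1}{345}\right) = \frac{136}{99} - \frac{17}{115} = \frac{13957}{11385}$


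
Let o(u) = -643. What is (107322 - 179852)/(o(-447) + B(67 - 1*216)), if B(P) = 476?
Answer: 72530/167 ≈ 434.31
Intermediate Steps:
(107322 - 179852)/(o(-447) + B(67 - 1*216)) = (107322 - 179852)/(-643 + 476) = -72530/(-167) = -72530*(-1/167) = 72530/167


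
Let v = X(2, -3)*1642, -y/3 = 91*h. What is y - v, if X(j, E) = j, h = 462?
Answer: -129410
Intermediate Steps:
y = -126126 (y = -273*462 = -3*42042 = -126126)
v = 3284 (v = 2*1642 = 3284)
y - v = -126126 - 1*3284 = -126126 - 3284 = -129410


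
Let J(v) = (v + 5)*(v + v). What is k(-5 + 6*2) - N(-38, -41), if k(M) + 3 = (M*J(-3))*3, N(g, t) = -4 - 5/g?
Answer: -9543/38 ≈ -251.13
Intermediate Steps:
J(v) = 2*v*(5 + v) (J(v) = (5 + v)*(2*v) = 2*v*(5 + v))
k(M) = -3 - 36*M (k(M) = -3 + (M*(2*(-3)*(5 - 3)))*3 = -3 + (M*(2*(-3)*2))*3 = -3 + (M*(-12))*3 = -3 - 12*M*3 = -3 - 36*M)
k(-5 + 6*2) - N(-38, -41) = (-3 - 36*(-5 + 6*2)) - (-4 - 5/(-38)) = (-3 - 36*(-5 + 12)) - (-4 - 5*(-1/38)) = (-3 - 36*7) - (-4 + 5/38) = (-3 - 252) - 1*(-147/38) = -255 + 147/38 = -9543/38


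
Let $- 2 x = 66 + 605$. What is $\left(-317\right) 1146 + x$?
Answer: $- \frac{727235}{2} \approx -3.6362 \cdot 10^{5}$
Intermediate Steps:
$x = - \frac{671}{2}$ ($x = - \frac{66 + 605}{2} = \left(- \frac{1}{2}\right) 671 = - \frac{671}{2} \approx -335.5$)
$\left(-317\right) 1146 + x = \left(-317\right) 1146 - \frac{671}{2} = -363282 - \frac{671}{2} = - \frac{727235}{2}$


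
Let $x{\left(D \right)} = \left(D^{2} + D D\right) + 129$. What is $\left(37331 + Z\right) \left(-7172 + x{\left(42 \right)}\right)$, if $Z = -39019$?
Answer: $5933320$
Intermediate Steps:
$x{\left(D \right)} = 129 + 2 D^{2}$ ($x{\left(D \right)} = \left(D^{2} + D^{2}\right) + 129 = 2 D^{2} + 129 = 129 + 2 D^{2}$)
$\left(37331 + Z\right) \left(-7172 + x{\left(42 \right)}\right) = \left(37331 - 39019\right) \left(-7172 + \left(129 + 2 \cdot 42^{2}\right)\right) = - 1688 \left(-7172 + \left(129 + 2 \cdot 1764\right)\right) = - 1688 \left(-7172 + \left(129 + 3528\right)\right) = - 1688 \left(-7172 + 3657\right) = \left(-1688\right) \left(-3515\right) = 5933320$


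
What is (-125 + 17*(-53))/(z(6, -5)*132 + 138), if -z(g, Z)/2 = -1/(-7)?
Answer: -133/13 ≈ -10.231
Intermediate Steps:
z(g, Z) = -2/7 (z(g, Z) = -(-2)/(-7) = -(-2)*(-1)/7 = -2*⅐ = -2/7)
(-125 + 17*(-53))/(z(6, -5)*132 + 138) = (-125 + 17*(-53))/(-2/7*132 + 138) = (-125 - 901)/(-264/7 + 138) = -1026/702/7 = -1026*7/702 = -133/13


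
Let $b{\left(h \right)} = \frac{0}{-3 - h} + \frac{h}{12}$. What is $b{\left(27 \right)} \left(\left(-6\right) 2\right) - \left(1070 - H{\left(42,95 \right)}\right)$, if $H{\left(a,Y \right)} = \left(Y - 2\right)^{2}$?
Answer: $7552$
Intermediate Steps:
$b{\left(h \right)} = \frac{h}{12}$ ($b{\left(h \right)} = 0 + h \frac{1}{12} = 0 + \frac{h}{12} = \frac{h}{12}$)
$H{\left(a,Y \right)} = \left(-2 + Y\right)^{2}$
$b{\left(27 \right)} \left(\left(-6\right) 2\right) - \left(1070 - H{\left(42,95 \right)}\right) = \frac{1}{12} \cdot 27 \left(\left(-6\right) 2\right) - \left(1070 - \left(-2 + 95\right)^{2}\right) = \frac{9}{4} \left(-12\right) - \left(1070 - 93^{2}\right) = -27 - \left(1070 - 8649\right) = -27 - -7579 = -27 + 7579 = 7552$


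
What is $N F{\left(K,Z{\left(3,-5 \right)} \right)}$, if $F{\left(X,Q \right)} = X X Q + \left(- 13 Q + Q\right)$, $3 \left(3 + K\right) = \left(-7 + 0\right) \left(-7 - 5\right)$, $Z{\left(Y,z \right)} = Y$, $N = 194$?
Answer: $356766$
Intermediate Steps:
$K = 25$ ($K = -3 + \frac{\left(-7 + 0\right) \left(-7 - 5\right)}{3} = -3 + \frac{\left(-7\right) \left(-12\right)}{3} = -3 + \frac{1}{3} \cdot 84 = -3 + 28 = 25$)
$F{\left(X,Q \right)} = - 12 Q + Q X^{2}$ ($F{\left(X,Q \right)} = X^{2} Q - 12 Q = Q X^{2} - 12 Q = - 12 Q + Q X^{2}$)
$N F{\left(K,Z{\left(3,-5 \right)} \right)} = 194 \cdot 3 \left(-12 + 25^{2}\right) = 194 \cdot 3 \left(-12 + 625\right) = 194 \cdot 3 \cdot 613 = 194 \cdot 1839 = 356766$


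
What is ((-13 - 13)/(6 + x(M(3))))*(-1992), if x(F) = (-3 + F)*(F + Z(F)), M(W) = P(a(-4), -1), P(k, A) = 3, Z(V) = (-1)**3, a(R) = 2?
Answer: 8632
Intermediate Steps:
Z(V) = -1
M(W) = 3
x(F) = (-1 + F)*(-3 + F) (x(F) = (-3 + F)*(F - 1) = (-3 + F)*(-1 + F) = (-1 + F)*(-3 + F))
((-13 - 13)/(6 + x(M(3))))*(-1992) = ((-13 - 13)/(6 + (3 + 3**2 - 4*3)))*(-1992) = -26/(6 + (3 + 9 - 12))*(-1992) = -26/(6 + 0)*(-1992) = -26/6*(-1992) = -26*1/6*(-1992) = -13/3*(-1992) = 8632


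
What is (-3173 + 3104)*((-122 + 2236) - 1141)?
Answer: -67137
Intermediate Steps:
(-3173 + 3104)*((-122 + 2236) - 1141) = -69*(2114 - 1141) = -69*973 = -67137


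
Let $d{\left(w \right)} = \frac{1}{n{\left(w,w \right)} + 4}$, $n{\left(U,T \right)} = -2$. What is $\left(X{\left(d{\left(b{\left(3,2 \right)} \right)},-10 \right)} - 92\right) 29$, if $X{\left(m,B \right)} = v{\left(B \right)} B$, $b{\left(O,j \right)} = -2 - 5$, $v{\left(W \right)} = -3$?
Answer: $-1798$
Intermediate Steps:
$b{\left(O,j \right)} = -7$
$d{\left(w \right)} = \frac{1}{2}$ ($d{\left(w \right)} = \frac{1}{-2 + 4} = \frac{1}{2}$)
$X{\left(m,B \right)} = - 3 B$
$\left(X{\left(d{\left(b{\left(3,2 \right)} \right)},-10 \right)} - 92\right) 29 = \left(\left(-3\right) \left(-10\right) - 92\right) 29 = \left(30 - 92\right) 29 = \left(-62\right) 29 = -1798$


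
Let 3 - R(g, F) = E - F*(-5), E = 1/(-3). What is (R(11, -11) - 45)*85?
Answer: 3400/3 ≈ 1133.3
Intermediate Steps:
E = -1/3 ≈ -0.33333
R(g, F) = 10/3 - 5*F (R(g, F) = 3 - (-1/3 - F*(-5)) = 3 - (-1/3 - (-5)*F) = 3 - (-1/3 + 5*F) = 3 + (1/3 - 5*F) = 10/3 - 5*F)
(R(11, -11) - 45)*85 = ((10/3 - 5*(-11)) - 45)*85 = ((10/3 + 55) - 45)*85 = (175/3 - 45)*85 = (40/3)*85 = 3400/3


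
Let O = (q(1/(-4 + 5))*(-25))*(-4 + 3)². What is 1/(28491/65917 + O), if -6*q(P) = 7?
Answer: 395502/11706421 ≈ 0.033785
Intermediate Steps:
q(P) = -7/6 (q(P) = -⅙*7 = -7/6)
O = 175/6 (O = (-7/6*(-25))*(-4 + 3)² = (175/6)*(-1)² = (175/6)*1 = 175/6 ≈ 29.167)
1/(28491/65917 + O) = 1/(28491/65917 + 175/6) = 1/(11706421/395502) = 395502/11706421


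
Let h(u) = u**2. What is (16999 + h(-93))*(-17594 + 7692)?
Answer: -253966496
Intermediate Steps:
(16999 + h(-93))*(-17594 + 7692) = (16999 + (-93)**2)*(-17594 + 7692) = (16999 + 8649)*(-9902) = 25648*(-9902) = -253966496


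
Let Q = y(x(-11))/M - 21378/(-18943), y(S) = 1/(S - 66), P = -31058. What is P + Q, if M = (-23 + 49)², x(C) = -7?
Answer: -29031937492911/934799164 ≈ -31057.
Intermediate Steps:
y(S) = 1/(-66 + S)
M = 676 (M = 26² = 676)
Q = 1054942601/934799164 (Q = 1/(-66 - 7*676) - 21378/(-18943) = (1/676)/(-73) - 21378*(-1/18943) = -1/73*1/676 + 21378/18943 = -1/49348 + 21378/18943 = 1054942601/934799164 ≈ 1.1285)
P + Q = -31058 + 1054942601/934799164 = -29031937492911/934799164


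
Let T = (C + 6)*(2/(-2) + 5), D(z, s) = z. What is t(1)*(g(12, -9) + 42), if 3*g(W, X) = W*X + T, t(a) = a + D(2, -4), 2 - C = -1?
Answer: 54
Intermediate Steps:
C = 3 (C = 2 - 1*(-1) = 2 + 1 = 3)
t(a) = 2 + a (t(a) = a + 2 = 2 + a)
T = 36 (T = (3 + 6)*(2/(-2) + 5) = 9*(2*(-1/2) + 5) = 9*(-1 + 5) = 9*4 = 36)
g(W, X) = 12 + W*X/3 (g(W, X) = (W*X + 36)/3 = (36 + W*X)/3 = 12 + W*X/3)
t(1)*(g(12, -9) + 42) = (2 + 1)*((12 + (1/3)*12*(-9)) + 42) = 3*((12 - 36) + 42) = 3*(-24 + 42) = 3*18 = 54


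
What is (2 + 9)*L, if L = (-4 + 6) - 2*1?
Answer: 0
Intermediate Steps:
L = 0 (L = 2 - 2 = 0)
(2 + 9)*L = (2 + 9)*0 = 11*0 = 0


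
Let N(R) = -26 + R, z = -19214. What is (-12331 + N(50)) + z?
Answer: -31521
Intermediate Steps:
(-12331 + N(50)) + z = (-12331 + (-26 + 50)) - 19214 = (-12331 + 24) - 19214 = -12307 - 19214 = -31521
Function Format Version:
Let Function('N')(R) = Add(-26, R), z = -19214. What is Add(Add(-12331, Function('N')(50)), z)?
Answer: -31521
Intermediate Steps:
Add(Add(-12331, Function('N')(50)), z) = Add(Add(-12331, Add(-26, 50)), -19214) = Add(Add(-12331, 24), -19214) = Add(-12307, -19214) = -31521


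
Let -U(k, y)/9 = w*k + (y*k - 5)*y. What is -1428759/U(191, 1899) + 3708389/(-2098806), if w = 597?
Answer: -851444972241247/481948068308646 ≈ -1.7667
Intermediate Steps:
U(k, y) = -5373*k - 9*y*(-5 + k*y) (U(k, y) = -9*(597*k + (y*k - 5)*y) = -9*(597*k + (k*y - 5)*y) = -9*(597*k + (-5 + k*y)*y) = -9*(597*k + y*(-5 + k*y)) = -5373*k - 9*y*(-5 + k*y))
-1428759/U(191, 1899) + 3708389/(-2098806) = -1428759/(-5373*191 + 45*1899 - 9*191*1899²) + 3708389/(-2098806) = -1428759/(-1026243 + 85455 - 9*191*3606201) + 3708389*(-1/2098806) = -1428759/(-1026243 + 85455 - 6199059519) - 3708389/2098806 = -1428759/(-6200000307) - 3708389/2098806 = -1428759*(-1/6200000307) - 3708389/2098806 = 52917/229629641 - 3708389/2098806 = -851444972241247/481948068308646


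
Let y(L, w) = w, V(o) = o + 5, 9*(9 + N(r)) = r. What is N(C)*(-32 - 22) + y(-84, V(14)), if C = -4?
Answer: 529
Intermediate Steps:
N(r) = -9 + r/9
V(o) = 5 + o
N(C)*(-32 - 22) + y(-84, V(14)) = (-9 + (⅑)*(-4))*(-32 - 22) + (5 + 14) = (-9 - 4/9)*(-54) + 19 = -85/9*(-54) + 19 = 510 + 19 = 529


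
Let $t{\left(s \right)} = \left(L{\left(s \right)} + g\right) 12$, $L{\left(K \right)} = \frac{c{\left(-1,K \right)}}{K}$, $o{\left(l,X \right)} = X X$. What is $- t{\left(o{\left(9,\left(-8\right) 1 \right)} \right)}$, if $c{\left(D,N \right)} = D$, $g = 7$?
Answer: $- \frac{1341}{16} \approx -83.813$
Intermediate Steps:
$o{\left(l,X \right)} = X^{2}$
$L{\left(K \right)} = - \frac{1}{K}$
$t{\left(s \right)} = 84 - \frac{12}{s}$ ($t{\left(s \right)} = \left(- \frac{1}{s} + 7\right) 12 = \left(7 - \frac{1}{s}\right) 12 = 84 - \frac{12}{s}$)
$- t{\left(o{\left(9,\left(-8\right) 1 \right)} \right)} = - (84 - \frac{12}{\left(\left(-8\right) 1\right)^{2}}) = - (84 - \frac{12}{\left(-8\right)^{2}}) = - (84 - \frac{12}{64}) = - (84 - \frac{3}{16}) = \left(-1\right) \frac{1341}{16} = - \frac{1341}{16}$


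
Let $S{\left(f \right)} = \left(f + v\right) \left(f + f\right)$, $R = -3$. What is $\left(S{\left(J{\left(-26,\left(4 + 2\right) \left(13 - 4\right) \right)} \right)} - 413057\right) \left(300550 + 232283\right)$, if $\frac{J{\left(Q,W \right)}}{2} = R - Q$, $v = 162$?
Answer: $-209894108193$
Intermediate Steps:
$J{\left(Q,W \right)} = -6 - 2 Q$ ($J{\left(Q,W \right)} = 2 \left(-3 - Q\right) = -6 - 2 Q$)
$S{\left(f \right)} = 2 f \left(162 + f\right)$ ($S{\left(f \right)} = \left(f + 162\right) \left(f + f\right) = \left(162 + f\right) 2 f = 2 f \left(162 + f\right)$)
$\left(S{\left(J{\left(-26,\left(4 + 2\right) \left(13 - 4\right) \right)} \right)} - 413057\right) \left(300550 + 232283\right) = \left(2 \left(-6 - -52\right) \left(162 - -46\right) - 413057\right) \left(300550 + 232283\right) = \left(2 \left(-6 + 52\right) \left(162 + \left(-6 + 52\right)\right) - 413057\right) 532833 = \left(2 \cdot 46 \left(162 + 46\right) - 413057\right) 532833 = \left(2 \cdot 46 \cdot 208 - 413057\right) 532833 = \left(19136 - 413057\right) 532833 = \left(-393921\right) 532833 = -209894108193$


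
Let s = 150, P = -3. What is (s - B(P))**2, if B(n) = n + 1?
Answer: 23104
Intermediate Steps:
B(n) = 1 + n
(s - B(P))**2 = (150 - (1 - 3))**2 = (150 - 1*(-2))**2 = (150 + 2)**2 = 152**2 = 23104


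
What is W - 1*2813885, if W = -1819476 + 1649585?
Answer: -2983776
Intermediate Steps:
W = -169891
W - 1*2813885 = -169891 - 1*2813885 = -169891 - 2813885 = -2983776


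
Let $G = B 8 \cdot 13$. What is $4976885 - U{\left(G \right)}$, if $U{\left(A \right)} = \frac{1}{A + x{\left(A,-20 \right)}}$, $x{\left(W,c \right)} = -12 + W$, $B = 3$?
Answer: $\frac{3045853619}{612} \approx 4.9769 \cdot 10^{6}$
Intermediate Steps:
$G = 312$ ($G = 3 \cdot 8 \cdot 13 = 24 \cdot 13 = 312$)
$U{\left(A \right)} = \frac{1}{-12 + 2 A}$ ($U{\left(A \right)} = \frac{1}{A + \left(-12 + A\right)} = \frac{1}{-12 + 2 A}$)
$4976885 - U{\left(G \right)} = 4976885 - \frac{1}{2 \left(-6 + 312\right)} = 4976885 - \frac{1}{2 \cdot 306} = 4976885 - \frac{1}{2} \cdot \frac{1}{306} = 4976885 - \frac{1}{612} = \frac{3045853619}{612}$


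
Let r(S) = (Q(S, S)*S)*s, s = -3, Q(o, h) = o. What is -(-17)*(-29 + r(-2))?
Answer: -697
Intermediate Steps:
r(S) = -3*S² (r(S) = (S*S)*(-3) = S²*(-3) = -3*S²)
-(-17)*(-29 + r(-2)) = -(-17)*(-29 - 3*(-2)²) = -(-17)*(-29 - 3*4) = -(-17)*(-29 - 12) = -(-17)*(-41) = -1*697 = -697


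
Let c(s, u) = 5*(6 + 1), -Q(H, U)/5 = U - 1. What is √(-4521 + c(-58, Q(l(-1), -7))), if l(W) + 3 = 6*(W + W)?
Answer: I*√4486 ≈ 66.978*I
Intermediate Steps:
l(W) = -3 + 12*W (l(W) = -3 + 6*(W + W) = -3 + 6*(2*W) = -3 + 12*W)
Q(H, U) = 5 - 5*U (Q(H, U) = -5*(U - 1) = -5*(-1 + U) = 5 - 5*U)
c(s, u) = 35 (c(s, u) = 5*7 = 35)
√(-4521 + c(-58, Q(l(-1), -7))) = √(-4521 + 35) = √(-4486) = I*√4486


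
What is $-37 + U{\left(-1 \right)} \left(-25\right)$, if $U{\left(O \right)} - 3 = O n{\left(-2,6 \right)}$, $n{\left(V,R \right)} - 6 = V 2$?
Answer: $-62$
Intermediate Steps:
$n{\left(V,R \right)} = 6 + 2 V$ ($n{\left(V,R \right)} = 6 + V 2 = 6 + 2 V$)
$U{\left(O \right)} = 3 + 2 O$ ($U{\left(O \right)} = 3 + O \left(6 + 2 \left(-2\right)\right) = 3 + O \left(6 - 4\right) = 3 + O 2 = 3 + 2 O$)
$-37 + U{\left(-1 \right)} \left(-25\right) = -37 + \left(3 + 2 \left(-1\right)\right) \left(-25\right) = -37 + \left(3 - 2\right) \left(-25\right) = -37 + 1 \left(-25\right) = -37 - 25 = -62$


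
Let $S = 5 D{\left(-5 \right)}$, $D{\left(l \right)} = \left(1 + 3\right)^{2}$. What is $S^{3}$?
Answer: $512000$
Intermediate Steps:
$D{\left(l \right)} = 16$ ($D{\left(l \right)} = 4^{2} = 16$)
$S = 80$ ($S = 5 \cdot 16 = 80$)
$S^{3} = 80^{3} = 512000$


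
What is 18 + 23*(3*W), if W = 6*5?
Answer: 2088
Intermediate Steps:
W = 30
18 + 23*(3*W) = 18 + 23*(3*30) = 18 + 23*90 = 18 + 2070 = 2088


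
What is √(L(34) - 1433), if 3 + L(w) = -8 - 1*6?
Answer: 5*I*√58 ≈ 38.079*I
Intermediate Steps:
L(w) = -17 (L(w) = -3 + (-8 - 1*6) = -3 + (-8 - 6) = -3 - 14 = -17)
√(L(34) - 1433) = √(-17 - 1433) = √(-1450) = 5*I*√58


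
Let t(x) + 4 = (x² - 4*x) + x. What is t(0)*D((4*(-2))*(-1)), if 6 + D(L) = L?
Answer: -8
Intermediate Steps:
t(x) = -4 + x² - 3*x (t(x) = -4 + ((x² - 4*x) + x) = -4 + (x² - 3*x) = -4 + x² - 3*x)
D(L) = -6 + L
t(0)*D((4*(-2))*(-1)) = (-4 + 0² - 3*0)*(-6 + (4*(-2))*(-1)) = (-4 + 0 + 0)*(-6 - 8*(-1)) = -4*(-6 + 8) = -4*2 = -8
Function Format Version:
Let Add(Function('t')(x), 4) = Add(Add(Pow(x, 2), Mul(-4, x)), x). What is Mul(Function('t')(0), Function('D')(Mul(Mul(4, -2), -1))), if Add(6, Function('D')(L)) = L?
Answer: -8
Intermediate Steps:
Function('t')(x) = Add(-4, Pow(x, 2), Mul(-3, x)) (Function('t')(x) = Add(-4, Add(Add(Pow(x, 2), Mul(-4, x)), x)) = Add(-4, Add(Pow(x, 2), Mul(-3, x))) = Add(-4, Pow(x, 2), Mul(-3, x)))
Function('D')(L) = Add(-6, L)
Mul(Function('t')(0), Function('D')(Mul(Mul(4, -2), -1))) = Mul(Add(-4, Pow(0, 2), Mul(-3, 0)), Add(-6, Mul(Mul(4, -2), -1))) = Mul(Add(-4, 0, 0), Add(-6, Mul(-8, -1))) = Mul(-4, Add(-6, 8)) = Mul(-4, 2) = -8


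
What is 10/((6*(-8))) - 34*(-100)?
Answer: 81595/24 ≈ 3399.8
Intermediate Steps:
10/((6*(-8))) - 34*(-100) = 10/(-48) + 3400 = 10*(-1/48) + 3400 = -5/24 + 3400 = 81595/24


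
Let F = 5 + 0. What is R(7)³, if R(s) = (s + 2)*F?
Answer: 91125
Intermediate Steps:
F = 5
R(s) = 10 + 5*s (R(s) = (s + 2)*5 = (2 + s)*5 = 10 + 5*s)
R(7)³ = (10 + 5*7)³ = (10 + 35)³ = 45³ = 91125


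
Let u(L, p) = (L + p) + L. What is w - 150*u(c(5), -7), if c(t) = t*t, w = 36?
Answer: -6414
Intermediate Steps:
c(t) = t**2
u(L, p) = p + 2*L
w - 150*u(c(5), -7) = 36 - 150*(-7 + 2*5**2) = 36 - 150*(-7 + 2*25) = 36 - 150*(-7 + 50) = 36 - 150*43 = 36 - 6450 = -6414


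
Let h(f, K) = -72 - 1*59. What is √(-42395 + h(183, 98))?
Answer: I*√42526 ≈ 206.22*I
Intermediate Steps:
h(f, K) = -131 (h(f, K) = -72 - 59 = -131)
√(-42395 + h(183, 98)) = √(-42395 - 131) = √(-42526) = I*√42526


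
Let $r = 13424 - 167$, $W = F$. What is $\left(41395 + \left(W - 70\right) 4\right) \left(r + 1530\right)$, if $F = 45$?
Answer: $610629165$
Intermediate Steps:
$W = 45$
$r = 13257$
$\left(41395 + \left(W - 70\right) 4\right) \left(r + 1530\right) = \left(41395 + \left(45 - 70\right) 4\right) \left(13257 + 1530\right) = \left(41395 + \left(45 - 70\right) 4\right) 14787 = \left(41395 - 100\right) 14787 = 41295 \cdot 14787 = 610629165$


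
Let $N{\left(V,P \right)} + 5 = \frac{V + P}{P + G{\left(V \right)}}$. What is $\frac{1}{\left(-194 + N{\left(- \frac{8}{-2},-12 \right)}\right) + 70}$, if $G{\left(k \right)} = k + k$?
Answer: $- \frac{1}{127} \approx -0.007874$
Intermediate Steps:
$G{\left(k \right)} = 2 k$
$N{\left(V,P \right)} = -5 + \frac{P + V}{P + 2 V}$ ($N{\left(V,P \right)} = -5 + \frac{V + P}{P + 2 V} = -5 + \frac{P + V}{P + 2 V}$)
$\frac{1}{\left(-194 + N{\left(- \frac{8}{-2},-12 \right)}\right) + 70} = \frac{1}{\left(-194 + \frac{- 9 \left(- \frac{8}{-2}\right) - -48}{-12 + 2 \left(- \frac{8}{-2}\right)}\right) + 70} = \frac{1}{\left(-194 + \frac{- 9 \left(\left(-8\right) \left(- \frac{1}{2}\right)\right) + 48}{-12 + 2 \left(\left(-8\right) \left(- \frac{1}{2}\right)\right)}\right) + 70} = \frac{1}{\left(-194 + \frac{\left(-9\right) 4 + 48}{-12 + 2 \cdot 4}\right) + 70} = \frac{1}{\left(-194 + \frac{-36 + 48}{-12 + 8}\right) + 70} = \frac{1}{\left(-194 + \frac{1}{-4} \cdot 12\right) + 70} = \frac{1}{\left(-194 - 3\right) + 70} = \frac{1}{-197 + 70} = \frac{1}{-127} = - \frac{1}{127}$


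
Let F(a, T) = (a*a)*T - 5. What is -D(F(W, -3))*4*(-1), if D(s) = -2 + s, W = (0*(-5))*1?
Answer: -28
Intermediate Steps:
W = 0 (W = 0*1 = 0)
F(a, T) = -5 + T*a**2 (F(a, T) = a**2*T - 5 = T*a**2 - 5 = -5 + T*a**2)
-D(F(W, -3))*4*(-1) = -(-2 + (-5 - 3*0**2))*4*(-1) = -(-2 + (-5 - 3*0))*4*(-1) = -(-2 + (-5 + 0))*4*(-1) = -(-2 - 5)*4*(-1) = -(-7*4)*(-1) = -(-28)*(-1) = -1*28 = -28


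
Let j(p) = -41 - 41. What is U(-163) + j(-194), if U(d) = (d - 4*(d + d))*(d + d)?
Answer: -372048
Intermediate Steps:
j(p) = -82
U(d) = -14*d² (U(d) = (d - 8*d)*(2*d) = (-7*d)*(2*d) = -14*d²)
U(-163) + j(-194) = -14*(-163)² - 82 = -14*26569 - 82 = -371966 - 82 = -372048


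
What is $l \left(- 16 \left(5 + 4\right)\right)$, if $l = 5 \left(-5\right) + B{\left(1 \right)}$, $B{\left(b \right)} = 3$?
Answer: $3168$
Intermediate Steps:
$l = -22$ ($l = 5 \left(-5\right) + 3 = -25 + 3 = -22$)
$l \left(- 16 \left(5 + 4\right)\right) = - 22 \left(- 16 \left(5 + 4\right)\right) = - 22 \left(\left(-16\right) 9\right) = \left(-22\right) \left(-144\right) = 3168$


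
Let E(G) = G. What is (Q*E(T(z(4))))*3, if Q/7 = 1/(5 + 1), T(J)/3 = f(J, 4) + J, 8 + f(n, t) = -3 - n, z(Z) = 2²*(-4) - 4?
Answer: -231/2 ≈ -115.50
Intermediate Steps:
z(Z) = -20 (z(Z) = 4*(-4) - 4 = -16 - 4 = -20)
f(n, t) = -11 - n (f(n, t) = -8 + (-3 - n) = -11 - n)
T(J) = -33 (T(J) = 3*((-11 - J) + J) = 3*(-11) = -33)
Q = 7/6 (Q = 7/(5 + 1) = 7/6 ≈ 1.1667)
(Q*E(T(z(4))))*3 = ((7/6)*(-33))*3 = -77/2*3 = -231/2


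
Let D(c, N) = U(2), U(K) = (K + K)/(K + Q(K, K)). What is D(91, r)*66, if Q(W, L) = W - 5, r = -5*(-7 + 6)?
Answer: -264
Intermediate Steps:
r = 5 (r = -5*(-1) = 5)
Q(W, L) = -5 + W
U(K) = 2*K/(-5 + 2*K) (U(K) = (K + K)/(K + (-5 + K)) = (2*K)/(-5 + 2*K) = 2*K/(-5 + 2*K))
D(c, N) = -4 (D(c, N) = 2*2/(-5 + 2*2) = 2*2/(-5 + 4) = 2*2/(-1) = 2*2*(-1) = -4)
D(91, r)*66 = -4*66 = -264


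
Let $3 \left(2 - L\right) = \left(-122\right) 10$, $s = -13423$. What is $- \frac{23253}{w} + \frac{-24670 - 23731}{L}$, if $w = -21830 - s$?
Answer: $- \frac{1192213443}{10306982} \approx -115.67$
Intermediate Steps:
$L = \frac{1226}{3}$ ($L = 2 - \frac{\left(-122\right) 10}{3} = 2 - - \frac{1220}{3} = 2 + \frac{1220}{3} = \frac{1226}{3} \approx 408.67$)
$w = -8407$ ($w = -21830 - -13423 = -21830 + 13423 = -8407$)
$- \frac{23253}{w} + \frac{-24670 - 23731}{L} = - \frac{23253}{-8407} + \frac{-24670 - 23731}{\frac{1226}{3}} = \left(-23253\right) \left(- \frac{1}{8407}\right) - \frac{145203}{1226} = \frac{23253}{8407} - \frac{145203}{1226} = - \frac{1192213443}{10306982}$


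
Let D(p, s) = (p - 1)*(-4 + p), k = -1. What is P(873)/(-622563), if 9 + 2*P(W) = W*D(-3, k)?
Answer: -8145/415042 ≈ -0.019625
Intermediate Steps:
D(p, s) = (-1 + p)*(-4 + p)
P(W) = -9/2 + 14*W (P(W) = -9/2 + (W*(4 + (-3)² - 5*(-3)))/2 = -9/2 + (W*(4 + 9 + 15))/2 = -9/2 + (W*28)/2 = -9/2 + (28*W)/2 = -9/2 + 14*W)
P(873)/(-622563) = (-9/2 + 14*873)/(-622563) = (-9/2 + 12222)*(-1/622563) = (24435/2)*(-1/622563) = -8145/415042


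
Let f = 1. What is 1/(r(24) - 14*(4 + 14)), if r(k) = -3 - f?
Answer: -1/256 ≈ -0.0039063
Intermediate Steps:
r(k) = -4 (r(k) = -3 - 1*1 = -3 - 1 = -4)
1/(r(24) - 14*(4 + 14)) = 1/(-4 - 14*(4 + 14)) = 1/(-4 - 14*18) = 1/(-4 - 252) = 1/(-256) = -1/256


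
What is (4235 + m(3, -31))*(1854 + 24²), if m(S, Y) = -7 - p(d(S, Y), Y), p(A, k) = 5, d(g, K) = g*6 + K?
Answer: 10261890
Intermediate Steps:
d(g, K) = K + 6*g (d(g, K) = 6*g + K = K + 6*g)
m(S, Y) = -12 (m(S, Y) = -7 - 1*5 = -7 - 5 = -12)
(4235 + m(3, -31))*(1854 + 24²) = (4235 - 12)*(1854 + 24²) = 4223*(1854 + 576) = 4223*2430 = 10261890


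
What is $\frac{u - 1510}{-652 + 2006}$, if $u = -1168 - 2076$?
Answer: $- \frac{2377}{677} \approx -3.5111$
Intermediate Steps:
$u = -3244$
$\frac{u - 1510}{-652 + 2006} = \frac{-3244 - 1510}{-652 + 2006} = - \frac{4754}{1354} = \left(-4754\right) \frac{1}{1354} = - \frac{2377}{677}$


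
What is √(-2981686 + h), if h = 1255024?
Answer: 7*I*√35238 ≈ 1314.0*I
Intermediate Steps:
√(-2981686 + h) = √(-2981686 + 1255024) = √(-1726662) = 7*I*√35238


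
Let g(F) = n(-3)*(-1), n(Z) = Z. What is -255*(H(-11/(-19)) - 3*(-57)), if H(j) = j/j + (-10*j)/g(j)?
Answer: -823990/19 ≈ -43368.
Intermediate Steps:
g(F) = 3 (g(F) = -3*(-1) = 3)
H(j) = 1 - 10*j/3 (H(j) = j/j - 10*j/3 = 1 - 10*j*(⅓) = 1 - 10*j/3)
-255*(H(-11/(-19)) - 3*(-57)) = -255*((1 - (-110)/(3*(-19))) - 3*(-57)) = -255*((1 - (-110)*(-1)/(3*19)) + 171) = -255*((1 - 10/3*11/19) + 171) = -255*((1 - 110/57) + 171) = -255*(-53/57 + 171) = -255*9694/57 = -823990/19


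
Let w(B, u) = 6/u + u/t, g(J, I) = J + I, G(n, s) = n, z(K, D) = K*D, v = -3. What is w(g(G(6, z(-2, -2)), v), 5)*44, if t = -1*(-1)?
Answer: 1364/5 ≈ 272.80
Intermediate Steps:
t = 1
z(K, D) = D*K
g(J, I) = I + J
w(B, u) = u + 6/u (w(B, u) = 6/u + u/1 = 6/u + u*1 = 6/u + u = u + 6/u)
w(g(G(6, z(-2, -2)), v), 5)*44 = (5 + 6/5)*44 = (31/5)*44 = 1364/5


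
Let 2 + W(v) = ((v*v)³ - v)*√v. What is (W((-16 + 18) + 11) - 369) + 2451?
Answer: 2080 + 4826796*√13 ≈ 1.7405e+7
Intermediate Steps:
W(v) = -2 + √v*(v⁶ - v) (W(v) = -2 + ((v*v)³ - v)*√v = -2 + ((v²)³ - v)*√v = -2 + (v⁶ - v)*√v = -2 + √v*(v⁶ - v))
(W((-16 + 18) + 11) - 369) + 2451 = ((-2 + ((-16 + 18) + 11)^(13/2) - ((-16 + 18) + 11)^(3/2)) - 369) + 2451 = ((-2 + (2 + 11)^(13/2) - (2 + 11)^(3/2)) - 369) + 2451 = ((-2 + 13^(13/2) - 13^(3/2)) - 369) + 2451 = ((-2 + 4826809*√13 - 13*√13) - 369) + 2451 = ((-2 + 4826796*√13) - 369) + 2451 = (-371 + 4826796*√13) + 2451 = 2080 + 4826796*√13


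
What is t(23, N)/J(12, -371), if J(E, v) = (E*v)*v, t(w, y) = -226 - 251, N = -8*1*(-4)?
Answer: -3/10388 ≈ -0.00028879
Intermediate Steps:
N = 32 (N = -8*(-4) = 32)
t(w, y) = -477
J(E, v) = E*v**2
t(23, N)/J(12, -371) = -477/(12*(-371)**2) = -477/(12*137641) = -477/1651692 = -477*1/1651692 = -3/10388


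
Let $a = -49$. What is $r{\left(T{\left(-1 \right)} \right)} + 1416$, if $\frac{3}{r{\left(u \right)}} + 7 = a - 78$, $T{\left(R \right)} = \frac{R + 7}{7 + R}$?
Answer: $\frac{189741}{134} \approx 1416.0$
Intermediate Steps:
$T{\left(R \right)} = 1$ ($T{\left(R \right)} = \frac{7 + R}{7 + R} = 1$)
$r{\left(u \right)} = - \frac{3}{134}$ ($r{\left(u \right)} = \frac{3}{-7 - 127} = \frac{3}{-134} = 3 \left(- \frac{1}{134}\right) = - \frac{3}{134}$)
$r{\left(T{\left(-1 \right)} \right)} + 1416 = - \frac{3}{134} + 1416 = \frac{189741}{134}$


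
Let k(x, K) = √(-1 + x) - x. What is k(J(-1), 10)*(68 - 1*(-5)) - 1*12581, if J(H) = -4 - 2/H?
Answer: -12435 + 73*I*√3 ≈ -12435.0 + 126.44*I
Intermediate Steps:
J(H) = -4 - 2/H
k(J(-1), 10)*(68 - 1*(-5)) - 1*12581 = (√(-1 + (-4 - 2/(-1))) - (-4 - 2/(-1)))*(68 - 1*(-5)) - 1*12581 = (√(-1 + (-4 - 2*(-1))) - (-4 - 2*(-1)))*(68 + 5) - 12581 = (√(-1 + (-4 + 2)) - (-4 + 2))*73 - 12581 = (√(-1 - 2) - 1*(-2))*73 - 12581 = (√(-3) + 2)*73 - 12581 = (I*√3 + 2)*73 - 12581 = (2 + I*√3)*73 - 12581 = (146 + 73*I*√3) - 12581 = -12435 + 73*I*√3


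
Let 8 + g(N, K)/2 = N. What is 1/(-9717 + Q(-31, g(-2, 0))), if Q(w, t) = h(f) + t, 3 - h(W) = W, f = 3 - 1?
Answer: -1/9736 ≈ -0.00010271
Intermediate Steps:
f = 2
g(N, K) = -16 + 2*N
h(W) = 3 - W
Q(w, t) = 1 + t (Q(w, t) = (3 - 1*2) + t = (3 - 2) + t = 1 + t)
1/(-9717 + Q(-31, g(-2, 0))) = 1/(-9717 + (1 + (-16 + 2*(-2)))) = 1/(-9717 + (1 + (-16 - 4))) = 1/(-9717 + (1 - 20)) = 1/(-9717 - 19) = 1/(-9736) = -1/9736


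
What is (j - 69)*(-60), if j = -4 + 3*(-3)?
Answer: 4920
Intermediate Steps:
j = -13 (j = -4 - 9 = -13)
(j - 69)*(-60) = (-13 - 69)*(-60) = -82*(-60) = 4920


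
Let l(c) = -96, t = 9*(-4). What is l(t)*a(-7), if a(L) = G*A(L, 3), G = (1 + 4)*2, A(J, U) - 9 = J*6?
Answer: 31680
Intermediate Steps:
t = -36
A(J, U) = 9 + 6*J (A(J, U) = 9 + J*6 = 9 + 6*J)
G = 10 (G = 5*2 = 10)
a(L) = 90 + 60*L (a(L) = 10*(9 + 6*L) = 90 + 60*L)
l(t)*a(-7) = -96*(90 + 60*(-7)) = -96*(90 - 420) = -96*(-330) = 31680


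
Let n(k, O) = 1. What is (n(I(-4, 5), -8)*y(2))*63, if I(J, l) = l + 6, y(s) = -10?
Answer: -630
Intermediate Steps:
I(J, l) = 6 + l
(n(I(-4, 5), -8)*y(2))*63 = (1*(-10))*63 = -10*63 = -630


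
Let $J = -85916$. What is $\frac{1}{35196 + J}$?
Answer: $- \frac{1}{50720} \approx -1.9716 \cdot 10^{-5}$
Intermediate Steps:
$\frac{1}{35196 + J} = \frac{1}{35196 - 85916} = \frac{1}{-50720} = - \frac{1}{50720}$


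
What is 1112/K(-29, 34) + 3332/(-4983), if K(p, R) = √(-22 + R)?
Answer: -3332/4983 + 556*√3/3 ≈ 320.34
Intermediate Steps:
1112/K(-29, 34) + 3332/(-4983) = 1112/(√(-22 + 34)) + 3332/(-4983) = 1112/(√12) + 3332*(-1/4983) = 1112/((2*√3)) - 3332/4983 = 1112*(√3/6) - 3332/4983 = 556*√3/3 - 3332/4983 = -3332/4983 + 556*√3/3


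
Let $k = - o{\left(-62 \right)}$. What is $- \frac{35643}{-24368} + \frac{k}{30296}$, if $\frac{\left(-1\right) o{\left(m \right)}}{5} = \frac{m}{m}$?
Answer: $\frac{134995271}{92281616} \approx 1.4629$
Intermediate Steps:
$o{\left(m \right)} = -5$ ($o{\left(m \right)} = - 5 \frac{m}{m} = \left(-5\right) 1 = -5$)
$k = 5$ ($k = \left(-1\right) \left(-5\right) = 5$)
$- \frac{35643}{-24368} + \frac{k}{30296} = - \frac{35643}{-24368} + \frac{5}{30296} = \left(-35643\right) \left(- \frac{1}{24368}\right) + 5 \cdot \frac{1}{30296} = \frac{35643}{24368} + \frac{5}{30296} = \frac{134995271}{92281616}$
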